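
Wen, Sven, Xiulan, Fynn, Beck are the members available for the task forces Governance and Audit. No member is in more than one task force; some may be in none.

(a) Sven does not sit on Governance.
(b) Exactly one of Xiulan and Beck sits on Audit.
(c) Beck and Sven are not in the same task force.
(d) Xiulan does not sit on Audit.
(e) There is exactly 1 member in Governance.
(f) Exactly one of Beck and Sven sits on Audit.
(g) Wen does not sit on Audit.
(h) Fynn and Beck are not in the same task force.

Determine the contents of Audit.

Audit = {Beck}

From (a): Sven ∉ Governance.
From (d): Xiulan ∉ Audit.
From (g): Wen ∉ Audit.
(b) (exactly one): Beck ∈ Audit.
(c): Sven ∉ Audit.
(h): Fynn ∉ Audit.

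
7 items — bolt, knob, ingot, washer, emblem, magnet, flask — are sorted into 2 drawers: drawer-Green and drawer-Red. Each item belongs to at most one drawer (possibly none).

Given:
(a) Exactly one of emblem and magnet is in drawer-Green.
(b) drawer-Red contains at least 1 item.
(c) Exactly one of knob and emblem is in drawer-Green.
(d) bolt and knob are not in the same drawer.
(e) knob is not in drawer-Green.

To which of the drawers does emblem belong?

From (e): knob ∉ drawer-Green.
(c) (exactly one): emblem ∈ drawer-Green.
(a) (exactly one): magnet ∉ drawer-Green.

emblem: drawer-Green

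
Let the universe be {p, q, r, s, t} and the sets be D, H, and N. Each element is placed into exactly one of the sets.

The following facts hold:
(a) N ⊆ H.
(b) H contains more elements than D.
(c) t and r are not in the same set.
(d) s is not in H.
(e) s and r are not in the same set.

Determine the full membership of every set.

D = {s, t}; H = {p, q, r}; N = {}

From (d): s ∉ H.
(a) contrapositive: s ∉ N.
Only one set left: s ∈ D.
(e): r ∉ D.
Suppose p ∈ D: no assignment then satisfies all the clues, so p ∉ D.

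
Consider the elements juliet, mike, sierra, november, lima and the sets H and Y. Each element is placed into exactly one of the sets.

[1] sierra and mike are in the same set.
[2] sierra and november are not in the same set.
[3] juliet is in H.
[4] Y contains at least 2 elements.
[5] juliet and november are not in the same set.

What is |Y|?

From (3): juliet ∈ H.
(5): november ∉ H.
Only one set left: november ∈ Y.
(2): sierra ∉ Y.
Only one set left: sierra ∈ H.
(1): mike matches sierra: mike ∈ H.
(4): only 2 candidates remain for Y, so all are in.

2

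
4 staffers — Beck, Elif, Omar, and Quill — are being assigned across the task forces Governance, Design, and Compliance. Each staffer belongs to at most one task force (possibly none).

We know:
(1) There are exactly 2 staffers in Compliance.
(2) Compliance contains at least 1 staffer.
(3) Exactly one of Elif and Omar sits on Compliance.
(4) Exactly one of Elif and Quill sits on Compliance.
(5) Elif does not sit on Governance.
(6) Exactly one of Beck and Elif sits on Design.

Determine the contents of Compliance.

Compliance = {Omar, Quill}

From (5): Elif ∉ Governance.
Suppose Beck ∈ Compliance: no assignment then satisfies all the clues, so Beck ∉ Compliance.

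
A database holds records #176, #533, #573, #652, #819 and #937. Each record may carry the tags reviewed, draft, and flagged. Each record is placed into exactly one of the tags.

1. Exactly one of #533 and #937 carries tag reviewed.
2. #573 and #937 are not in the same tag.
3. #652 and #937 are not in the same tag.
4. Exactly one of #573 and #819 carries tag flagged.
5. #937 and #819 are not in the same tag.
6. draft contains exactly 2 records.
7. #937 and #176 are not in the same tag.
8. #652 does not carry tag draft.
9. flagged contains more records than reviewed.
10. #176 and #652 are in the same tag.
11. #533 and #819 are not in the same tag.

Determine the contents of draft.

draft = {#533, #573}

From (8): #652 ∉ draft.
(10): #176 matches #652: #176 ∉ draft.
Suppose #533 ∉ draft: no assignment then satisfies all the clues, so #533 ∈ draft.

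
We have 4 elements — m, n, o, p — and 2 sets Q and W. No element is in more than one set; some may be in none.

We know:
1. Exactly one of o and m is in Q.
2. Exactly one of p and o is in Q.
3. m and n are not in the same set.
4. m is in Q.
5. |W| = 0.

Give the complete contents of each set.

From (4): m ∈ Q.
(1) (exactly one): o ∉ Q.
(2) (exactly one): p ∈ Q.
(3): n ∉ Q.
(5): W already has 0, so the rest are out.

Q = {m, p}; W = {}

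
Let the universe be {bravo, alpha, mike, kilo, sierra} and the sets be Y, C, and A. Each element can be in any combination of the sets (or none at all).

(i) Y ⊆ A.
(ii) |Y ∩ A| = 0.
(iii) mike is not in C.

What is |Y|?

0

From (iii): mike ∉ C.
Suppose bravo ∈ Y: no assignment then satisfies all the clues, so bravo ∉ Y.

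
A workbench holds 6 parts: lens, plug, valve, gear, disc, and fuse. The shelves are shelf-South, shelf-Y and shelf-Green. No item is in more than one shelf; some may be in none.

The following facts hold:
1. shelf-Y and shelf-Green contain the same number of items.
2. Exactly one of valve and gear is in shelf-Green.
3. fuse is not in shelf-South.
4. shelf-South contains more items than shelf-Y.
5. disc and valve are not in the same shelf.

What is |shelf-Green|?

From (3): fuse ∉ shelf-South.
Suppose lens ∈ shelf-Green: no assignment then satisfies all the clues, so lens ∉ shelf-Green.

1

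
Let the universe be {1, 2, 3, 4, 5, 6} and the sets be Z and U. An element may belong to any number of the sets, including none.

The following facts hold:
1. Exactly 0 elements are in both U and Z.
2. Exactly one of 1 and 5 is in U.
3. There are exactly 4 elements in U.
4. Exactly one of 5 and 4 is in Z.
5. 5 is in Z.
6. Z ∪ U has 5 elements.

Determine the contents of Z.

Z = {5}

From (5): 5 ∈ Z.
(4) (exactly one): 4 ∉ Z.
Suppose 1 ∈ Z: no assignment then satisfies all the clues, so 1 ∉ Z.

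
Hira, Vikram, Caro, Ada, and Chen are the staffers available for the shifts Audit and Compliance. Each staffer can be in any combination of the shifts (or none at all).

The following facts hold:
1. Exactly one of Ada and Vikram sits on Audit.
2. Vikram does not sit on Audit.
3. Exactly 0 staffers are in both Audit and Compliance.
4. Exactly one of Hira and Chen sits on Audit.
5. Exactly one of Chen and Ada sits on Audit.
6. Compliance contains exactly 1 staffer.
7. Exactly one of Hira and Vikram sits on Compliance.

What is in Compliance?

Compliance = {Vikram}

From (2): Vikram ∉ Audit.
(1) (exactly one): Ada ∈ Audit.
(5) (exactly one): Chen ∉ Audit.
(4) (exactly one): Hira ∈ Audit.
Suppose Hira ∈ Compliance: no assignment then satisfies all the clues, so Hira ∉ Compliance.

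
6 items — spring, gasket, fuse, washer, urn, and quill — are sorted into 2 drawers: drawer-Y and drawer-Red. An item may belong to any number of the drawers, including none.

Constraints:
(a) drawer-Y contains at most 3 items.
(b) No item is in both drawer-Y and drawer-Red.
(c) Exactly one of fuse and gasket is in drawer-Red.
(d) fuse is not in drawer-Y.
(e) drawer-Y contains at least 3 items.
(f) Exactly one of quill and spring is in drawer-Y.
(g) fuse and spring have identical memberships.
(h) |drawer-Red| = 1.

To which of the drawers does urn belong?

urn: drawer-Y

From (d): fuse ∉ drawer-Y.
(g): spring matches fuse: spring ∉ drawer-Y.
(f) (exactly one): quill ∈ drawer-Y.
(b) (disjoint): quill ∉ drawer-Red.
Suppose urn ∉ drawer-Y: no assignment then satisfies all the clues, so urn ∈ drawer-Y.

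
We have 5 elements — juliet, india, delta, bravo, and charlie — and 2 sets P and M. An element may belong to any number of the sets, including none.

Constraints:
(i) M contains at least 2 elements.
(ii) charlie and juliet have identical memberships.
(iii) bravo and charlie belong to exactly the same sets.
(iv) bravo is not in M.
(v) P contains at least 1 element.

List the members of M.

From (iv): bravo ∉ M.
(iii): charlie matches bravo: charlie ∉ M.
(ii): juliet matches charlie: juliet ∉ M.
(i): only 2 candidates remain for M, so all are in.

M = {delta, india}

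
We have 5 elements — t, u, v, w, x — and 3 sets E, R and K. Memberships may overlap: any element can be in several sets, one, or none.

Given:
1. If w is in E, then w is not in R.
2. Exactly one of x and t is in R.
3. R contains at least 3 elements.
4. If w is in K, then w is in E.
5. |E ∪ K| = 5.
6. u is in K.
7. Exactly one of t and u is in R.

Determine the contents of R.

R = {u, v, x}

From (6): u ∈ K.
Suppose t ∈ R: no assignment then satisfies all the clues, so t ∉ R.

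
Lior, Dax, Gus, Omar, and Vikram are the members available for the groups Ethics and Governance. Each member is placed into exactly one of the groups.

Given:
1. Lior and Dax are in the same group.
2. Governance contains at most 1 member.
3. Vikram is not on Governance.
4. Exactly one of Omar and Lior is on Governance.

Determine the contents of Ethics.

Ethics = {Dax, Gus, Lior, Vikram}

From (3): Vikram ∉ Governance.
Only one group left: Vikram ∈ Ethics.
Suppose Lior ∉ Ethics: no assignment then satisfies all the clues, so Lior ∈ Ethics.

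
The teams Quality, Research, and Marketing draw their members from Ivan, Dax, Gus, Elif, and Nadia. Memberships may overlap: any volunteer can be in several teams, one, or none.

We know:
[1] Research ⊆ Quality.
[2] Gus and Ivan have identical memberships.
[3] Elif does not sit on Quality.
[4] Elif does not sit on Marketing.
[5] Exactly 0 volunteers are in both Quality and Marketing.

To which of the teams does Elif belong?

From (3): Elif ∉ Quality.
From (4): Elif ∉ Marketing.
(1) contrapositive: Elif ∉ Research.

Elif: none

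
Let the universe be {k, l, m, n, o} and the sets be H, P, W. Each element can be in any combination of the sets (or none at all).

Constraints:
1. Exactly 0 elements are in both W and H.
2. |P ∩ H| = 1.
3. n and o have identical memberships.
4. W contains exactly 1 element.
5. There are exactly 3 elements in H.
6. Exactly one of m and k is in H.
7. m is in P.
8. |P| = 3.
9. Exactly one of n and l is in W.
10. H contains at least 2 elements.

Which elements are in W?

W = {l}

From (7): m ∈ P.
Suppose k ∈ W: no assignment then satisfies all the clues, so k ∉ W.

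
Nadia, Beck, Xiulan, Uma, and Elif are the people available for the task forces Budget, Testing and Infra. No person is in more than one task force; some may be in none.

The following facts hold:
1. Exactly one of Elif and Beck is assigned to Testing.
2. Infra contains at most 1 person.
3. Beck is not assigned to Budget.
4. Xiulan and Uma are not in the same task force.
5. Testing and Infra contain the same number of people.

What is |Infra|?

1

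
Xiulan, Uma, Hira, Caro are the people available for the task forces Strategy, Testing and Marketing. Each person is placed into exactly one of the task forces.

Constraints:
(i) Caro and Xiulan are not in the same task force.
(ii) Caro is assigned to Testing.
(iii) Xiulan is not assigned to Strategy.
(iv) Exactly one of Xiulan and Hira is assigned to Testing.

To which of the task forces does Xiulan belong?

Xiulan: Marketing

From (ii): Caro ∈ Testing.
From (iii): Xiulan ∉ Strategy.
(i): Xiulan ∉ Testing.
(iv) (exactly one): Hira ∈ Testing.
Only one task force left: Xiulan ∈ Marketing.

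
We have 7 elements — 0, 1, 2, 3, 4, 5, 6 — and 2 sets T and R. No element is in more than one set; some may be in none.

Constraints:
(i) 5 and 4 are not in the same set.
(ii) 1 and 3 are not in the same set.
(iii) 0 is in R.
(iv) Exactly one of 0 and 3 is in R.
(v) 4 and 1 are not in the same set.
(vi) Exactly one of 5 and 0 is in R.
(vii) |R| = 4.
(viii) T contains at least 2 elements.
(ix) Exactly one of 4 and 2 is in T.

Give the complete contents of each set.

T = {3, 4}; R = {0, 1, 2, 6}

From (iii): 0 ∈ R.
(iv) (exactly one): 3 ∉ R.
(vi) (exactly one): 5 ∉ R.
Suppose 1 ∈ T: no assignment then satisfies all the clues, so 1 ∉ T.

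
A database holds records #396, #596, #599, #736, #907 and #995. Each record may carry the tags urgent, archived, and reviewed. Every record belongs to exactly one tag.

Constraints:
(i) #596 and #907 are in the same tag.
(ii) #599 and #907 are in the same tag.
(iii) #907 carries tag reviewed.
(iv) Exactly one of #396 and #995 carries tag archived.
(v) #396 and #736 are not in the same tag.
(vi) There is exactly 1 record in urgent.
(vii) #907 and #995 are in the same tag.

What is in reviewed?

From (iii): #907 ∈ reviewed.
(i): #596 matches #907: #596 ∉ urgent.
(i): #596 matches #907: #596 ∉ archived.
(i): #596 matches #907: #596 ∈ reviewed.
(ii): #599 matches #907: #599 ∉ urgent.
(ii): #599 matches #907: #599 ∉ archived.
(ii): #599 matches #907: #599 ∈ reviewed.
(vii): #995 matches #907: #995 ∉ urgent.
(vii): #995 matches #907: #995 ∉ archived.
(vii): #995 matches #907: #995 ∈ reviewed.
(iv) (exactly one): #396 ∈ archived.
(vi): only 1 candidates remain for urgent, so all are in.

reviewed = {#596, #599, #907, #995}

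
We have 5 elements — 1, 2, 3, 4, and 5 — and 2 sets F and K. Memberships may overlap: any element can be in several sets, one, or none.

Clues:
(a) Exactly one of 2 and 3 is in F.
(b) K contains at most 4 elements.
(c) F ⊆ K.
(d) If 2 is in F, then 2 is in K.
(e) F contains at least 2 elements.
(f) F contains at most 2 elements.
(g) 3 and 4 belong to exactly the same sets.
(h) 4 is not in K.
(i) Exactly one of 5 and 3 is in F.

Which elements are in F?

F = {2, 5}

From (h): 4 ∉ K.
(c) contrapositive: 4 ∉ F.
(g): 3 matches 4: 3 ∉ F.
(g): 3 matches 4: 3 ∉ K.
(i) (exactly one): 5 ∈ F.
(a) (exactly one): 2 ∈ F.
(c) with 2 ∈ F: 2 ∈ K.
(c) with 5 ∈ F: 5 ∈ K.
(f): F already has 2, so the rest are out.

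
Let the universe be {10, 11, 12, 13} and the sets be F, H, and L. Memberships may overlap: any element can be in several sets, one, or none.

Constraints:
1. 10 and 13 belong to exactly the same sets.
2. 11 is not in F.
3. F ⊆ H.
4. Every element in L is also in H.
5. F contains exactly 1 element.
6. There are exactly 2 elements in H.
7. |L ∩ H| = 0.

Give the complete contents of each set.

F = {12}; H = {11, 12}; L = {}

From (2): 11 ∉ F.
Suppose 10 ∈ F: no assignment then satisfies all the clues, so 10 ∉ F.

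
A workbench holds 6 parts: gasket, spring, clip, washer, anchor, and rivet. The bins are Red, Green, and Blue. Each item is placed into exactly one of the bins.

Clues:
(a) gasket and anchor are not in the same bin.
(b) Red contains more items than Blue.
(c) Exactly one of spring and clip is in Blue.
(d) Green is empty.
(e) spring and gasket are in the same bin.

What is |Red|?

4

(d): Green already has 0, so the rest are out.
Suppose washer ∉ Red: no assignment then satisfies all the clues, so washer ∈ Red.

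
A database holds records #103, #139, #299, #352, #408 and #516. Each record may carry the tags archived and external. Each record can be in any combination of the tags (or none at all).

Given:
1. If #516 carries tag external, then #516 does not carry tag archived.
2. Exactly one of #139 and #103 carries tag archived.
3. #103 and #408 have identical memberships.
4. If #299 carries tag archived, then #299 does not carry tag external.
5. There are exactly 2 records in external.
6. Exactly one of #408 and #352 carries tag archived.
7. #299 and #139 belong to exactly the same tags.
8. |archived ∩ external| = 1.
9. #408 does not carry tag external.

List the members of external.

external = {#352, #516}

From (9): #408 ∉ external.
(3): #103 matches #408: #103 ∉ external.
Suppose #139 ∈ external: no assignment then satisfies all the clues, so #139 ∉ external.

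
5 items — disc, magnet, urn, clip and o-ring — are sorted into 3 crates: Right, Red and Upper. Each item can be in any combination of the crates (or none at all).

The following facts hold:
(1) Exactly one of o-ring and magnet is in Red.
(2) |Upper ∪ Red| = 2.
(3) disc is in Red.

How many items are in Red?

2

From (3): disc ∈ Red.
Suppose urn ∈ Red: no assignment then satisfies all the clues, so urn ∉ Red.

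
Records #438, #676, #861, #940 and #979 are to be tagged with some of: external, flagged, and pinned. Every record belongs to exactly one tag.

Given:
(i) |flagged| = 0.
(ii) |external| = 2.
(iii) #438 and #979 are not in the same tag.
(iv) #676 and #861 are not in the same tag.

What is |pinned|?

3

(i): flagged already has 0, so the rest are out.
Suppose #940 ∈ external: no assignment then satisfies all the clues, so #940 ∉ external.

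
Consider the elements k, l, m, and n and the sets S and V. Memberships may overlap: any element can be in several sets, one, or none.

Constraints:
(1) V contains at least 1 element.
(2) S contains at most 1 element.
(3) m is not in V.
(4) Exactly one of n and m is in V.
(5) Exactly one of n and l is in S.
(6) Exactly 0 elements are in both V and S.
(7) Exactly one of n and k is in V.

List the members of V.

V = {n}

From (3): m ∉ V.
(4) (exactly one): n ∈ V.
(7) (exactly one): k ∉ V.
Suppose l ∈ V: no assignment then satisfies all the clues, so l ∉ V.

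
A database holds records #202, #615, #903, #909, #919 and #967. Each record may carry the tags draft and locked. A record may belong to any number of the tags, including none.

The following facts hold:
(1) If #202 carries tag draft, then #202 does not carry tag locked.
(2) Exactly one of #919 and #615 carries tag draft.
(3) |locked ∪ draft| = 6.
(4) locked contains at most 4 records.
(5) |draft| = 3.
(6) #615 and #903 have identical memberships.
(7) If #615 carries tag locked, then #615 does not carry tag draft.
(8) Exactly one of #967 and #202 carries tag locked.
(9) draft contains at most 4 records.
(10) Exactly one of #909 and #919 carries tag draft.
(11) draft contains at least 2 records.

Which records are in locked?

locked = {#615, #903, #909, #967}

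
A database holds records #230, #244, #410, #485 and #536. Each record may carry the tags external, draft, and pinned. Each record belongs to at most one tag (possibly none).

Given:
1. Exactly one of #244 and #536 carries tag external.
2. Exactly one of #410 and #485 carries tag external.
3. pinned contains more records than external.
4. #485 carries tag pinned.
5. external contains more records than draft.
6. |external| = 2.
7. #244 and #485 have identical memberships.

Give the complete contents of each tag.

external = {#410, #536}; draft = {}; pinned = {#230, #244, #485}

From (4): #485 ∈ pinned.
(2) (exactly one): #410 ∈ external.
(7): #244 matches #485: #244 ∉ external.
(7): #244 matches #485: #244 ∉ draft.
(7): #244 matches #485: #244 ∈ pinned.
(1) (exactly one): #536 ∈ external.
(6): external already has 2, so the rest are out.
Suppose #230 ∈ draft: no assignment then satisfies all the clues, so #230 ∉ draft.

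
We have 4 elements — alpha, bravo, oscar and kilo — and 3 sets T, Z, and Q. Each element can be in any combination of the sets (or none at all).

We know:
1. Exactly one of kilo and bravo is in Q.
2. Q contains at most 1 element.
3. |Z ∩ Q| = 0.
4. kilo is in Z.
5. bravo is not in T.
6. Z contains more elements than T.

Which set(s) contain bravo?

bravo: Q

From (4): kilo ∈ Z.
From (5): bravo ∉ T.
Suppose bravo ∈ Z: no assignment then satisfies all the clues, so bravo ∉ Z.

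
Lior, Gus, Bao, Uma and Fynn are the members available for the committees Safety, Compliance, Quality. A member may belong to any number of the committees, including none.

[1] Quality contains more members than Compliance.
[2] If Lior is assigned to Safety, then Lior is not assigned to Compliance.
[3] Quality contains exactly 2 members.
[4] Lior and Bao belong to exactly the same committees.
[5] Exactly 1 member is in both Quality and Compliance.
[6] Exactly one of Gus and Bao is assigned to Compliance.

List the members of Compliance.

Compliance = {Gus}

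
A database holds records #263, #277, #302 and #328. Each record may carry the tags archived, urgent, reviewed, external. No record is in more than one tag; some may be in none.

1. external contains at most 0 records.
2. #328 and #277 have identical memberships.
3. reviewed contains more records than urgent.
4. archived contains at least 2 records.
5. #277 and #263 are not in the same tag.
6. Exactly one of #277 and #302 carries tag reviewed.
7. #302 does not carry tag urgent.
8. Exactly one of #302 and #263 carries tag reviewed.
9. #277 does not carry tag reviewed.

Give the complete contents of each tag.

archived = {#277, #328}; urgent = {}; reviewed = {#302}; external = {}

From (7): #302 ∉ urgent.
From (9): #277 ∉ reviewed.
(1): external already has 0, so the rest are out.
(2): #328 matches #277: #328 ∉ reviewed.
(6) (exactly one): #302 ∈ reviewed.
(8) (exactly one): #263 ∉ reviewed.
Suppose #263 ∈ archived: no assignment then satisfies all the clues, so #263 ∉ archived.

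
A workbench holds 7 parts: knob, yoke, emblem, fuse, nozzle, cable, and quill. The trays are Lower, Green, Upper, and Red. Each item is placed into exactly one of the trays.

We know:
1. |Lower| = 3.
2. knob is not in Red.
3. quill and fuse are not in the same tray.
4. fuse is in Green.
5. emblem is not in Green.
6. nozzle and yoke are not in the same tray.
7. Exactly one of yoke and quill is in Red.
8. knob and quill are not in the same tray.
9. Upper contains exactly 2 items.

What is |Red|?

1

From (2): knob ∉ Red.
From (4): fuse ∈ Green.
From (5): emblem ∉ Green.
(3): quill ∉ Green.
Suppose knob ∈ Green: no assignment then satisfies all the clues, so knob ∉ Green.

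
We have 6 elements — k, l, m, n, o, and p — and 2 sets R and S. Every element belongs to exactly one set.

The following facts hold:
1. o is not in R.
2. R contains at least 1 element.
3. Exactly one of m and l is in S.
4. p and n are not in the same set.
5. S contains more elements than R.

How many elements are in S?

4

From (1): o ∉ R.
Only one set left: o ∈ S.
Suppose k ∈ R: no assignment then satisfies all the clues, so k ∉ R.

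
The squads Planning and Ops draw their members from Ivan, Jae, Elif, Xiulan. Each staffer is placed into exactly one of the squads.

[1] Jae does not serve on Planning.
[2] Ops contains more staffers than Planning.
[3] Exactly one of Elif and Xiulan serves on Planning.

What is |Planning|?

1

From (1): Jae ∉ Planning.
Only one squad left: Jae ∈ Ops.
Suppose Ivan ∈ Planning: no assignment then satisfies all the clues, so Ivan ∉ Planning.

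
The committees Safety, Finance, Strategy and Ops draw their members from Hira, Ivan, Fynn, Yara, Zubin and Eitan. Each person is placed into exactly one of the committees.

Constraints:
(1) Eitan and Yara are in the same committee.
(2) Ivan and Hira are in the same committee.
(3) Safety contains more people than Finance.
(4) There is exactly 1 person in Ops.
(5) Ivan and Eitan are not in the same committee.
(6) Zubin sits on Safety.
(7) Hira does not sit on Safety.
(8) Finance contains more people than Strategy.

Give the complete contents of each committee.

Safety = {Eitan, Yara, Zubin}; Finance = {Hira, Ivan}; Strategy = {}; Ops = {Fynn}

From (6): Zubin ∈ Safety.
From (7): Hira ∉ Safety.
(2): Ivan matches Hira: Ivan ∉ Safety.
Suppose Hira ∉ Finance: no assignment then satisfies all the clues, so Hira ∈ Finance.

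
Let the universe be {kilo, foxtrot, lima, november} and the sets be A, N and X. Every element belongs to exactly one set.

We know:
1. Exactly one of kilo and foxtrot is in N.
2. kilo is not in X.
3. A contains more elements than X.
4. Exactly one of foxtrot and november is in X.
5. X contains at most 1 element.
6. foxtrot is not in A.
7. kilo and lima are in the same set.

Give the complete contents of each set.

From (2): kilo ∉ X.
From (6): foxtrot ∉ A.
(7): lima matches kilo: lima ∉ X.
Suppose kilo ∉ A: no assignment then satisfies all the clues, so kilo ∈ A.

A = {kilo, lima}; N = {foxtrot}; X = {november}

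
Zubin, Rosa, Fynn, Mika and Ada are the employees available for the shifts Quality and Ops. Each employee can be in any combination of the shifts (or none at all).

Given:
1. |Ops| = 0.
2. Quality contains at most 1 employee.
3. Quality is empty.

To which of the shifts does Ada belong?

Ada: none

(1): Ops already has 0, so the rest are out.
(3): Quality already has 0, so the rest are out.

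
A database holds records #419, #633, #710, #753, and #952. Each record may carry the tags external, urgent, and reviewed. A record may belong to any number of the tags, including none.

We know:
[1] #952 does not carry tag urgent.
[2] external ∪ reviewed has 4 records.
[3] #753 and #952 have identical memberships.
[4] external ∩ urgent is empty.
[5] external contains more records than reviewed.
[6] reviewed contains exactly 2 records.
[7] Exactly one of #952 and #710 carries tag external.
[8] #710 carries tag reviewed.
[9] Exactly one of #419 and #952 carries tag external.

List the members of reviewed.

reviewed = {#633, #710}

From (1): #952 ∉ urgent.
From (8): #710 ∈ reviewed.
(3): #753 matches #952: #753 ∉ urgent.
Suppose #419 ∈ reviewed: no assignment then satisfies all the clues, so #419 ∉ reviewed.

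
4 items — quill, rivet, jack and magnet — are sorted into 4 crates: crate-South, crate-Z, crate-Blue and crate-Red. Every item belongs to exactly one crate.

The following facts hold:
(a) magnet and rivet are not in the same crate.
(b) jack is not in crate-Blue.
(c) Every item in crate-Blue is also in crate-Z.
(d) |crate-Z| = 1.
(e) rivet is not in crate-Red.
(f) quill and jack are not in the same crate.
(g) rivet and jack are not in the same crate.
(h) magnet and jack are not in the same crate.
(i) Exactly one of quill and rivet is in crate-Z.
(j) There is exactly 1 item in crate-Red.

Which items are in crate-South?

From (b): jack ∉ crate-Blue.
From (e): rivet ∉ crate-Red.
Suppose quill ∉ crate-South: no assignment then satisfies all the clues, so quill ∈ crate-South.

crate-South = {magnet, quill}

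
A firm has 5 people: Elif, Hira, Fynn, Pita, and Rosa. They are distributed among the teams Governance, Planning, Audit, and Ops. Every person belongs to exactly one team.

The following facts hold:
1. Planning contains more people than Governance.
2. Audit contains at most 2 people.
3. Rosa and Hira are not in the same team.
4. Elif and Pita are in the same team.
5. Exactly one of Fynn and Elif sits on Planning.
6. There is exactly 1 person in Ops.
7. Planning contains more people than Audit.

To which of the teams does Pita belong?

Pita: Planning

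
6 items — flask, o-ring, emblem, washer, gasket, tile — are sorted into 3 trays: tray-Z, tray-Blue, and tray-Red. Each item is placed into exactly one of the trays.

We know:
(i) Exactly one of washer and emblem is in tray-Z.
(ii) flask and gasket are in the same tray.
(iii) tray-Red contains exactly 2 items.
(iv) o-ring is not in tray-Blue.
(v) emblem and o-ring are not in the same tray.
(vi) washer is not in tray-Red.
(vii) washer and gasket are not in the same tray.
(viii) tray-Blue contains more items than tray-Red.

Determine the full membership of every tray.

tray-Z = {washer}; tray-Blue = {emblem, flask, gasket}; tray-Red = {o-ring, tile}

From (iv): o-ring ∉ tray-Blue.
From (vi): washer ∉ tray-Red.
Suppose flask ∈ tray-Z: no assignment then satisfies all the clues, so flask ∉ tray-Z.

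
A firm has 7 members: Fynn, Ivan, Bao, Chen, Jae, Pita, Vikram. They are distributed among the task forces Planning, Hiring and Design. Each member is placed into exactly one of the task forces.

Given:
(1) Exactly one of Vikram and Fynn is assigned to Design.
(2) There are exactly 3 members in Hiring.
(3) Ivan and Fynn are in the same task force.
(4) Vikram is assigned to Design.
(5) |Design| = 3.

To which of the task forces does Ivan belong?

Ivan: Hiring

From (4): Vikram ∈ Design.
(1) (exactly one): Fynn ∉ Design.
(3): Ivan matches Fynn: Ivan ∉ Design.
Suppose Ivan ∈ Planning: no assignment then satisfies all the clues, so Ivan ∉ Planning.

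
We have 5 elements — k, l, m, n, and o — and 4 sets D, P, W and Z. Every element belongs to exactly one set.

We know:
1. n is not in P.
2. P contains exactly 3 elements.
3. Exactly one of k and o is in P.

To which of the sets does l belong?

From (1): n ∉ P.
Suppose l ∈ D: no assignment then satisfies all the clues, so l ∉ D.

l: P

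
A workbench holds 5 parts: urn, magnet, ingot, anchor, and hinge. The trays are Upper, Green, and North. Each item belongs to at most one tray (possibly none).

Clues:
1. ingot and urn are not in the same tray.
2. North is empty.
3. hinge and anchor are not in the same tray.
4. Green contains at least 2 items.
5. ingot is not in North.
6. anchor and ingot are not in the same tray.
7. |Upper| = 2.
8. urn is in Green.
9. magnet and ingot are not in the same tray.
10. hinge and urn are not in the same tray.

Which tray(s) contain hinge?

From (5): ingot ∉ North.
From (8): urn ∈ Green.
(1): ingot ∉ Green.
(2): North already has 0, so the rest are out.
(10): hinge ∉ Green.
Suppose hinge ∉ Upper: no assignment then satisfies all the clues, so hinge ∈ Upper.

hinge: Upper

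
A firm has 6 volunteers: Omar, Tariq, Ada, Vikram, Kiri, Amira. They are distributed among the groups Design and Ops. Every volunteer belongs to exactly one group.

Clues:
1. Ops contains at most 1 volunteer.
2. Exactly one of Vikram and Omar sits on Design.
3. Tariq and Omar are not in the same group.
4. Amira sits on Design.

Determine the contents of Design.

From (4): Amira ∈ Design.
Suppose Omar ∈ Design: no assignment then satisfies all the clues, so Omar ∉ Design.

Design = {Ada, Amira, Kiri, Tariq, Vikram}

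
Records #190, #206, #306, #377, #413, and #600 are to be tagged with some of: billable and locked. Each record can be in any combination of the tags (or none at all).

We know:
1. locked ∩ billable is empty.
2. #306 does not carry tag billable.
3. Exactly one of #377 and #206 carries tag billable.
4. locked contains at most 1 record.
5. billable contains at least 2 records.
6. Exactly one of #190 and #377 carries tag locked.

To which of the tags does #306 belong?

From (2): #306 ∉ billable.
Suppose #306 ∈ locked: no assignment then satisfies all the clues, so #306 ∉ locked.

#306: none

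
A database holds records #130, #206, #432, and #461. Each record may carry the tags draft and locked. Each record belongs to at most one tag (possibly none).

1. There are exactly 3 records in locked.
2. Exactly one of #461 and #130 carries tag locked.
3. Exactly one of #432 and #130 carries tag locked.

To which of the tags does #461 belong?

#461: locked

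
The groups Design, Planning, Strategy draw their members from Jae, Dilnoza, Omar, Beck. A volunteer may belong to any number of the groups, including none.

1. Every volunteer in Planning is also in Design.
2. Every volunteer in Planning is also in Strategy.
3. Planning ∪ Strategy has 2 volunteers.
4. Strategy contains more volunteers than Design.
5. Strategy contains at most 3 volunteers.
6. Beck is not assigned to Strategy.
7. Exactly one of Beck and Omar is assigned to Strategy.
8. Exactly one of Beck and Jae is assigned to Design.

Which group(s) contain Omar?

Omar: Strategy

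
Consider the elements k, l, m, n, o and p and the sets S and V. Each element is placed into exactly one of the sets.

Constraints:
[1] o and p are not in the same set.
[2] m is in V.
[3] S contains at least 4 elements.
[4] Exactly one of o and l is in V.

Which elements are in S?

From (2): m ∈ V.
Suppose k ∉ S: no assignment then satisfies all the clues, so k ∈ S.

S = {k, l, n, p}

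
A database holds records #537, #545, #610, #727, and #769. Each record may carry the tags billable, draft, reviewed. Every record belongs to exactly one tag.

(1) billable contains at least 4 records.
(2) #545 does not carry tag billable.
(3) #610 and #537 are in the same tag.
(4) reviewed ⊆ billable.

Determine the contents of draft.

From (2): #545 ∉ billable.
(1): only 4 candidates remain for billable, so all are in.
(4) contrapositive: #545 ∉ reviewed.
Only one tag left: #545 ∈ draft.

draft = {#545}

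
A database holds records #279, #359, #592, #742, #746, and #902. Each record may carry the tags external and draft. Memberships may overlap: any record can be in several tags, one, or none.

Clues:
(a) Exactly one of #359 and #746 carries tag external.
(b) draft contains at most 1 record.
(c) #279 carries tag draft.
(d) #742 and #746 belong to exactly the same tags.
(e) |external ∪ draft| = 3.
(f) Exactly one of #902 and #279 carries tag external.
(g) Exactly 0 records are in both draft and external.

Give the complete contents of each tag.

external = {#359, #902}; draft = {#279}

From (c): #279 ∈ draft.
(b): draft already has 1, so the rest are out.
Suppose #279 ∈ external: no assignment then satisfies all the clues, so #279 ∉ external.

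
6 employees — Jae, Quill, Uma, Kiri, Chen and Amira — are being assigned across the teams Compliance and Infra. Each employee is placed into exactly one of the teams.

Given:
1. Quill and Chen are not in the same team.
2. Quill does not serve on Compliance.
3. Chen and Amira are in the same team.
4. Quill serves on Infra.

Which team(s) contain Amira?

Amira: Compliance

From (2): Quill ∉ Compliance.
From (4): Quill ∈ Infra.
(1): Chen ∉ Infra.
(3): Amira matches Chen: Amira ∉ Infra.
Only one team left: Chen ∈ Compliance.
Only one team left: Amira ∈ Compliance.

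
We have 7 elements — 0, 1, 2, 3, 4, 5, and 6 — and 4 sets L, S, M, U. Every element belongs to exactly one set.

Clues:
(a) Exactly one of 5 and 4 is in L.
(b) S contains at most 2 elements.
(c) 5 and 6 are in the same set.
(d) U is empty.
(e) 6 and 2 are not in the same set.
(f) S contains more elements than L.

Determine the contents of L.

L = {4}

(d): U already has 0, so the rest are out.
Suppose 0 ∈ L: no assignment then satisfies all the clues, so 0 ∉ L.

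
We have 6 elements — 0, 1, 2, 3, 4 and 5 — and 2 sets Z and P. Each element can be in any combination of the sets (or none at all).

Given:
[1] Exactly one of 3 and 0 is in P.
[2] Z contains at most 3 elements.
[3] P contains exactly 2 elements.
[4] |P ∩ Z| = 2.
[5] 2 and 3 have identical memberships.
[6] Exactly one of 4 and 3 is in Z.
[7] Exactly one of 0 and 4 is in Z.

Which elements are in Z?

Z = {0, 2, 3}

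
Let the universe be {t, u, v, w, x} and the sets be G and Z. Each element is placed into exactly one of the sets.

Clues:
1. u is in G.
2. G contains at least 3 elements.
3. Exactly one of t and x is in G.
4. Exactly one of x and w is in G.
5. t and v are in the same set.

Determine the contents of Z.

Z = {x}

From (1): u ∈ G.
Suppose t ∈ Z: no assignment then satisfies all the clues, so t ∉ Z.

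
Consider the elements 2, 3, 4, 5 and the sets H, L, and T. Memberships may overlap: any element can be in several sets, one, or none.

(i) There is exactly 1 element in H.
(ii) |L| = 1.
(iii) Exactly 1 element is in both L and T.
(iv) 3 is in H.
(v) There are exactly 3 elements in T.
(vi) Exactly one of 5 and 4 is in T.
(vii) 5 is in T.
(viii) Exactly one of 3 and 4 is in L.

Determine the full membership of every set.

H = {3}; L = {3}; T = {2, 3, 5}

From (iv): 3 ∈ H.
From (vii): 5 ∈ T.
(i): H already has 1, so the rest are out.
(vi) (exactly one): 4 ∉ T.
(v): only 3 candidates remain for T, so all are in.
Suppose 2 ∈ L: no assignment then satisfies all the clues, so 2 ∉ L.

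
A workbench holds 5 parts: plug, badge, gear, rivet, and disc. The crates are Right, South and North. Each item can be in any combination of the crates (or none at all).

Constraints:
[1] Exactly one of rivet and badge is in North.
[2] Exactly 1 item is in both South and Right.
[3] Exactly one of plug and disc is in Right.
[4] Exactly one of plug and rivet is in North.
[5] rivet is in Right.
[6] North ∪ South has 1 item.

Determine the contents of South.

South = {rivet}

From (5): rivet ∈ Right.
Suppose plug ∈ South: no assignment then satisfies all the clues, so plug ∉ South.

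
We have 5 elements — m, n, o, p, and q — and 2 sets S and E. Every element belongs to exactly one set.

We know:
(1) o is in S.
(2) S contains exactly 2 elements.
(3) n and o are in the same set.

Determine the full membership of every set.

S = {n, o}; E = {m, p, q}

From (1): o ∈ S.
(3): n matches o: n ∈ S.
(2): S already has 2, so the rest are out.
Only one set left: m ∈ E.
Only one set left: p ∈ E.
Only one set left: q ∈ E.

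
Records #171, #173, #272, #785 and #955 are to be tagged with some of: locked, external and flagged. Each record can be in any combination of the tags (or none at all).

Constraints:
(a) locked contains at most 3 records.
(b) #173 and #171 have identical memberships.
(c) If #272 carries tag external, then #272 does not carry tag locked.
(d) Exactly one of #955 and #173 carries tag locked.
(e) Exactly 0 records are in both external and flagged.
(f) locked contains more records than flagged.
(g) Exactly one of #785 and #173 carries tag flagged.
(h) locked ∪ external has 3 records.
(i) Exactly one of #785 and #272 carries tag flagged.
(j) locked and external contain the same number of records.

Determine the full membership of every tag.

locked = {#785, #955}; external = {#272, #955}; flagged = {#785}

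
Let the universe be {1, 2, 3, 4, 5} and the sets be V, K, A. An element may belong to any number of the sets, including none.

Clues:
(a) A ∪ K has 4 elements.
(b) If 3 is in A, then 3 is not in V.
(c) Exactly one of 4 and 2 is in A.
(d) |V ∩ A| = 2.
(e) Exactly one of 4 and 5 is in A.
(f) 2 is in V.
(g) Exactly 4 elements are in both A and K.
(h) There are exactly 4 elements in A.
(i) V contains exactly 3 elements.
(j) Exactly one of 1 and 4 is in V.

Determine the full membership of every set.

V = {2, 4, 5}; K = {1, 2, 3, 5}; A = {1, 2, 3, 5}

From (f): 2 ∈ V.
Suppose 1 ∈ V: no assignment then satisfies all the clues, so 1 ∉ V.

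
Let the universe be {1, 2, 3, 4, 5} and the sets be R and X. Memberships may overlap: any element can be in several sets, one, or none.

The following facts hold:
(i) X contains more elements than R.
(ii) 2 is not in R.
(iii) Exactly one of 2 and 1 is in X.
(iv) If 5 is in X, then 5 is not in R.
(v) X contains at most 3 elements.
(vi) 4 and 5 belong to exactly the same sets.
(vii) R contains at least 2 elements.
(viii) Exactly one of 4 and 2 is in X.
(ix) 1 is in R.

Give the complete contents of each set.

From (ii): 2 ∉ R.
From (ix): 1 ∈ R.
Suppose 1 ∉ X: no assignment then satisfies all the clues, so 1 ∈ X.

R = {1, 3}; X = {1, 4, 5}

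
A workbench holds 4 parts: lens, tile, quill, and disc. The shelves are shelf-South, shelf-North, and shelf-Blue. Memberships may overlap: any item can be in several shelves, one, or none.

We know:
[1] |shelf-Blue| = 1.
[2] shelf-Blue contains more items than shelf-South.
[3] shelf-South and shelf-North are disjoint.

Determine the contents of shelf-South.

shelf-South = {}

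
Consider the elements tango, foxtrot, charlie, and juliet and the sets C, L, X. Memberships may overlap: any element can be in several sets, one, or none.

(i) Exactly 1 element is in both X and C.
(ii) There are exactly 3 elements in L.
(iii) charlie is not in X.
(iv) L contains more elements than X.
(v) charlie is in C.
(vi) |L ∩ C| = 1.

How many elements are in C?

From (iii): charlie ∉ X.
From (v): charlie ∈ C.

2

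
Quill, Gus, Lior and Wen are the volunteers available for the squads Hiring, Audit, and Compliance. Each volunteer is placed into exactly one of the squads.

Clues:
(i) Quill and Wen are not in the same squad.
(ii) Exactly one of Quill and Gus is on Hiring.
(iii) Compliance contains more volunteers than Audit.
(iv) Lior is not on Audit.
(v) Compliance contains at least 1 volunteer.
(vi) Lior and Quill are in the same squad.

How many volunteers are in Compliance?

2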